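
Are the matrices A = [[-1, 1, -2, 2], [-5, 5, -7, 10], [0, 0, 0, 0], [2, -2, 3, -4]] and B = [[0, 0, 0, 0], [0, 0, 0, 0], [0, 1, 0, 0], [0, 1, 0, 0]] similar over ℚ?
No.

Both have characteristic polynomial x^4, but the minimal polynomial of A is x^3 while the minimal polynomial of B is x^2. The minimal polynomial is a similarity invariant, so A and B are not similar.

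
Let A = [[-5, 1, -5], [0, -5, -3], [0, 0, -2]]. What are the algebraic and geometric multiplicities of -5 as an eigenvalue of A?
algebraic multiplicity 2, geometric multiplicity 1

The characteristic polynomial is (x + 2)(x + 5)^2, so the factor x + 5 appears with exponent 2: the algebraic multiplicity is 2.

rank(A + 5I) = 2, so the eigenspace has dimension 3 - 2 = 1: the geometric multiplicity is 1.

Since 1 < 2, A is not diagonalizable.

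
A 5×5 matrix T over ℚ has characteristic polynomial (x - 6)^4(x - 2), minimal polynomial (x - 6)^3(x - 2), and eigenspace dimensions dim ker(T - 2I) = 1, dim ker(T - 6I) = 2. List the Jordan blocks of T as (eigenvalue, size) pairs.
Jordan blocks: (2, 1), (6, 3), (6, 1)

λ = 2: algebraic multiplicity 1 (exponent in χ_T), largest block size 1 (exponent in m_T), 1 block (geometric multiplicity). This forces block sizes [1].
λ = 6: algebraic multiplicity 4 (exponent in χ_T), largest block size 3 (exponent in m_T), 2 blocks (geometric multiplicity). These force block sizes [3, 1].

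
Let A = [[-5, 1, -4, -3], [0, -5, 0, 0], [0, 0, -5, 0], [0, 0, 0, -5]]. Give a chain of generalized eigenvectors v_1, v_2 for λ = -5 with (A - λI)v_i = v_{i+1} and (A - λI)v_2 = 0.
v_1 = [[0, 1, 0, 0]]^T, v_2 = [[1, 0, 0, 0]]^T

We seek v_1 ∈ ker((A + 5I)^2) \ ker(A + 5I), then set v_{i+1} = (A + 5I) v_i.

One such chain is v_1 = [[0, 1, 0, 0]]^T, v_2 = [[1, 0, 0, 0]]^T. Check: (A + 5I) v_2 = [[0, 0, 0, 0]]^T = 0.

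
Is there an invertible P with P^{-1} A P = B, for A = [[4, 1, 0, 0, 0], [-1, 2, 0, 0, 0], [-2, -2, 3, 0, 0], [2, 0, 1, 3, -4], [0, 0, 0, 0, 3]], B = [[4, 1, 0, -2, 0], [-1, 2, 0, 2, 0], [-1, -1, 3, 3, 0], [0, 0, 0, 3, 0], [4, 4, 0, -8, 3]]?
Yes.

Two matrices over a field are similar if and only if they have the same invariant factors.

Both A and B have characteristic polynomial (x - 3)^5 and minimal polynomial (x - 3)^2. Computing further, both have invariant factors x - 3, (x - 3)^2, (x - 3)^2. Hence A and B are similar.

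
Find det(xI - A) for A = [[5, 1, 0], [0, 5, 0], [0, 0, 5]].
χ_A(x) = (x - 5)^3

xI - A = [[x - 5, -1, 0], [0, x - 5, 0], [0, 0, x - 5]].

Expanding det(xI - A) along the first row:
det(xI - A) = + (x - 5)·det([[x - 5, 0], [0, x - 5]]) - (-1)·det([[0, 0], [0, x - 5]]) + (0)·det([[0, x - 5], [0, 0]]).

Evaluating gives χ_A(x) = x^3 - 15x^2 + 75x - 125 = (x - 5)^3.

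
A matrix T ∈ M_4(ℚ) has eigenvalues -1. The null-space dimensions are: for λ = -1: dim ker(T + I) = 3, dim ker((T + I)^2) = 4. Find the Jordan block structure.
Jordan blocks: (-1, 2), (-1, 1), (-1, 1)

λ = -1: successive nullity increments [3, 1] count blocks of size ≥ k; block sizes are [2, 1, 1].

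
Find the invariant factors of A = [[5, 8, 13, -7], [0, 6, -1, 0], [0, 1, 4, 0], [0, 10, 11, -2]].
The Jordan structure of A has elementary divisors (x + 2), (x - 5)^2, (x - 5). Arranging the block sizes at each eigenvalue in decreasing order and taking row products gives the invariant factors.

Invariant factors (smallest first, each dividing the next): x - 5, (x - 5)^2(x + 2).

Check: the last factor (x - 5)^2(x + 2) is the minimal polynomial, and the product (x - 5)^3(x + 2) is the characteristic polynomial.

x - 5, (x - 5)^2(x + 2)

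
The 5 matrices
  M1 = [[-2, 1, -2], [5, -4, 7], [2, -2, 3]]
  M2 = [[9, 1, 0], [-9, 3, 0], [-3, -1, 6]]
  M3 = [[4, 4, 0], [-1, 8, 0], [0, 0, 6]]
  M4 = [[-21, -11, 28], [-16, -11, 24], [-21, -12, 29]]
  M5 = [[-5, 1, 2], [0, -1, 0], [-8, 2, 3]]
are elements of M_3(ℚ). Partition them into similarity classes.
3 classes: {M1, M4}, {M2, M3}, {M5}

Characteristic polynomials: χ_{M1} = (x + 1)^3, χ_{M2} = (x - 6)^3, χ_{M3} = (x - 6)^3, χ_{M4} = (x + 1)^3, χ_{M5} = (x + 1)^3.

{M1, M4}: invariant factors (x + 1)^3.

{M2, M3}: invariant factors x - 6, (x - 6)^2.

{M5}: invariant factors x + 1, (x + 1)^2.

Matrices are similar if and only if their invariant-factor lists agree; the partition into similarity classes is {M1, M4}, {M2, M3}, {M5}.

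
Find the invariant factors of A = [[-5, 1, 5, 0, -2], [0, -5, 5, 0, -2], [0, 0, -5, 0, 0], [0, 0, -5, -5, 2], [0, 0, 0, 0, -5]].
x + 5, x + 5, (x + 5)^3

The Jordan structure of A has elementary divisors (x + 5)^3, (x + 5), (x + 5). Arranging the block sizes at each eigenvalue in decreasing order and taking row products gives the invariant factors.

Invariant factors (smallest first, each dividing the next): x + 5, x + 5, (x + 5)^3.

Check: the last factor (x + 5)^3 is the minimal polynomial, and the product (x + 5)^5 is the characteristic polynomial.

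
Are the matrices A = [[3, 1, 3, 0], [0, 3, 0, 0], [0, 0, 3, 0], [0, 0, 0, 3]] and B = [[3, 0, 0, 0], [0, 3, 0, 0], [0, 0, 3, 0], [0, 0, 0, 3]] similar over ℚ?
No.

Both have characteristic polynomial (x - 3)^4, but the minimal polynomial of A is (x - 3)^2 while the minimal polynomial of B is x - 3. The minimal polynomial is a similarity invariant, so A and B are not similar.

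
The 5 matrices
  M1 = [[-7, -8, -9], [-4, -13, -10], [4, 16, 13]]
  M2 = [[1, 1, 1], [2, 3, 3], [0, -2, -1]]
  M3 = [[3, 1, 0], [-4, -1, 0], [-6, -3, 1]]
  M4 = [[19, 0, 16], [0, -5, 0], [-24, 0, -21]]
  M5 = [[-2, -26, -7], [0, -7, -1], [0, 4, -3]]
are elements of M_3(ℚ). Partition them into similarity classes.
5 classes: {M1}, {M2}, {M3}, {M4}, {M5}

Characteristic polynomials: χ_{M1} = (x - 3)(x + 5)^2, χ_{M2} = (x - 1)^3, χ_{M3} = (x - 1)^3, χ_{M4} = (x - 3)(x + 5)^2, χ_{M5} = (x + 2)(x + 5)^2.

{M1}: invariant factors (x - 3)(x + 5)^2.

{M2}: invariant factors (x - 1)^3.

{M3}: invariant factors x - 1, (x - 1)^2.

{M4}: invariant factors x + 5, (x - 3)(x + 5).

{M5}: invariant factors (x + 2)(x + 5)^2.

Matrices are similar if and only if their invariant-factor lists agree; the partition into similarity classes is {M1}, {M2}, {M3}, {M4}, {M5}.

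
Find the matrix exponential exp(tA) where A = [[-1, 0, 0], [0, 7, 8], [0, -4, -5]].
A has Jordan form J = [[-1, 0, 0], [0, -1, 0], [0, 0, 3]] with A = PJP^{-1}, so e^{tA} = P e^{tJ} P^{-1}.

For a Jordan block J_k(λ), e^{tJ_k(λ)} = e^{λt} · (I + tN + t^2 N^2/2! + ... + t^{k-1} N^{k-1}/(k-1)!) where N is the nilpotent superdiagonal part.

Assembling the blocks and conjugating back gives the entries of e^{tA} as shown above.

e^{tA} = [[e^{-t}, 0, 0], [0, (2*e^{4*t} - 1)*e^{-t}, (2*e^{4*t} - 2)*e^{-t}], [0, (1 - e^{4*t})*e^{-t}, (2 - e^{4*t})*e^{-t}]]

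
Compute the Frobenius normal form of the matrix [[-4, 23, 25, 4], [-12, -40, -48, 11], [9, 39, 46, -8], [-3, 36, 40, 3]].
R = [[0, 0, 0, -5], [1, 0, 0, 6], [0, 1, 0, -1], [0, 0, 1, 5]]

The invariant factors of A (the non-unit diagonal entries of the Smith normal form of xI - A over ℚ[x]) are (x - 5)(x^3 + x - 1), each dividing the next. The characteristic polynomial is their product, (x - 5)(x^3 + x - 1).

The rational canonical form is the block-diagonal matrix of companion matrices C(f_i):
R = [[0, 0, 0, -5], [1, 0, 0, 6], [0, 1, 0, -1], [0, 0, 1, 5]].

Note the characteristic polynomial does not split into linear factors over ℚ, so A has no Jordan form over ℚ; the rational canonical form exists over any field.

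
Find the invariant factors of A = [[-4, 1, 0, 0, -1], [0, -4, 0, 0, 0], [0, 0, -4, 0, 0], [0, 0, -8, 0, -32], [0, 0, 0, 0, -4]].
x + 4, x + 4, x(x + 4)^2

The Jordan structure of A has elementary divisors (x + 4)^2, (x + 4), (x + 4), x. Arranging the block sizes at each eigenvalue in decreasing order and taking row products gives the invariant factors.

Invariant factors (smallest first, each dividing the next): x + 4, x + 4, x(x + 4)^2.

Check: the last factor x(x + 4)^2 is the minimal polynomial, and the product x(x + 4)^4 is the characteristic polynomial.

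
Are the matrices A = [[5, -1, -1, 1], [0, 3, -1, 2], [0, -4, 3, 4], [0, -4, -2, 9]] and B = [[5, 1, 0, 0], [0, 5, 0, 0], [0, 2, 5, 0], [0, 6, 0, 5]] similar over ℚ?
No.

Both have characteristic polynomial (x - 5)^4, but the minimal polynomial of A is (x - 5)^3 while the minimal polynomial of B is (x - 5)^2. The minimal polynomial is a similarity invariant, so A and B are not similar.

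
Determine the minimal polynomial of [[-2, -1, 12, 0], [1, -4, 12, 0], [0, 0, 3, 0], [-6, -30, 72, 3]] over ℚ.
m_A(x) = (x - 3)(x + 3)^2

The characteristic polynomial factors as (x - 3)^2(x + 3)^2. The minimal polynomial is ∏(x - λ)^{k_λ} where k_λ is the size of the largest Jordan block at λ.

For λ = -3: rank(A + 3I) = 3, and the largest Jordan block has size 2 (the smallest k with rank((A + 3I)^k) = rank((A + 3I)^(k+1))).
For λ = 3: rank(A - 3I) = 2, and the largest Jordan block has size 1 (the smallest k with rank((A - 3I)^k) = rank((A - 3I)^(k+1))).

So m_A(x) = (x - 3)(x + 3)^2.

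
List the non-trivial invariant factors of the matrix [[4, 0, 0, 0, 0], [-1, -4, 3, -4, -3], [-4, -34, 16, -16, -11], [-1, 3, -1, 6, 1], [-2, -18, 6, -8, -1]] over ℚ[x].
The Jordan structure of A has elementary divisors (x - 4)^3, (x - 4), (x - 5). Arranging the block sizes at each eigenvalue in decreasing order and taking row products gives the invariant factors.

Invariant factors (smallest first, each dividing the next): x - 4, (x - 5)(x - 4)^3.

Check: the last factor (x - 5)(x - 4)^3 is the minimal polynomial, and the product (x - 5)(x - 4)^4 is the characteristic polynomial.

x - 4, (x - 5)(x - 4)^3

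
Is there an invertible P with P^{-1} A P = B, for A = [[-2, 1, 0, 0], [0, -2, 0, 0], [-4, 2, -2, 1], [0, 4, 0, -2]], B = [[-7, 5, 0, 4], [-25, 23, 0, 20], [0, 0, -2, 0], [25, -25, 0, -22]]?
Both have characteristic polynomial (x + 2)^4 and minimal polynomial (x + 2)^2. But rank(A + 2I) = 2 for A while rank(B + 2I) = 1 for B, so the number of Jordan blocks at λ = -2 differs. A and B are not similar.

No.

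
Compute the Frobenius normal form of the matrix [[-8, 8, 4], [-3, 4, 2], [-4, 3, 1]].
R = [[0, 0, 4], [1, 0, 2], [0, 1, -3]]

The invariant factors of A (the non-unit diagonal entries of the Smith normal form of xI - A over ℚ[x]) are (x + 1)(x^2 + 2x - 4), each dividing the next. The characteristic polynomial is their product, (x + 1)(x^2 + 2x - 4).

The rational canonical form is the block-diagonal matrix of companion matrices C(f_i):
R = [[0, 0, 4], [1, 0, 2], [0, 1, -3]].

Note the characteristic polynomial does not split into linear factors over ℚ, so A has no Jordan form over ℚ; the rational canonical form exists over any field.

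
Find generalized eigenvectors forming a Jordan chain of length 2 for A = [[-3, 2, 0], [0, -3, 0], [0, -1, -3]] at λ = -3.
v_1 = [[-1, 1, 1]]^T, v_2 = [[2, 0, -1]]^T

We seek v_1 ∈ ker((A + 3I)^2) \ ker(A + 3I), then set v_{i+1} = (A + 3I) v_i.

One such chain is v_1 = [[-1, 1, 1]]^T, v_2 = [[2, 0, -1]]^T. Check: (A + 3I) v_2 = [[0, 0, 0]]^T = 0.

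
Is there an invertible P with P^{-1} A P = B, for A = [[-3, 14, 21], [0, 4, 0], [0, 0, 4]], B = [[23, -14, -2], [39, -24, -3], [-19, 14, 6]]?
No.

Both have characteristic polynomial (x - 4)^2(x + 3), but the minimal polynomial of A is (x - 4)(x + 3) while the minimal polynomial of B is (x - 4)^2(x + 3). The minimal polynomial is a similarity invariant, so A and B are not similar.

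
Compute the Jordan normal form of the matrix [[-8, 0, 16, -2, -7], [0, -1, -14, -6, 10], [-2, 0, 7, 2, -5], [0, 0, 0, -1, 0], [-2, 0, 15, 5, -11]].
J = [[-4, 1, 0, 0, 0], [0, -4, 1, 0, 0], [0, 0, -4, 0, 0], [0, 0, 0, -1, 0], [0, 0, 0, 0, -1]]

The characteristic polynomial is det(xI - A) = (x + 1)^2(x + 4)^3, so the eigenvalues are -4 (algebraic multiplicity 3), -1 (algebraic multiplicity 2).

For λ = -4: rank(A + 4I) = 4, rank((A + 4I)^2) = 3, rank((A + 4I)^3) = 2. The eigenspace has dimension 5 - 4 = 1, so there is 1 Jordan block; the rank sequence gives block sizes [3].

For λ = -1: rank(A + I) = 3. The eigenspace has dimension 5 - 3 = 2, so there are 2 Jordan blocks; the rank sequence gives block sizes [1, 1].

Assembling the blocks gives the Jordan form J above.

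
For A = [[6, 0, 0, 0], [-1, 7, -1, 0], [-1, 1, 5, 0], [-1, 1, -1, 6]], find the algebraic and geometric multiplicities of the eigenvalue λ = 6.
The characteristic polynomial is (x - 6)^4, so the factor x - 6 appears with exponent 4: the algebraic multiplicity is 4.

rank(A - 6I) = 1, so the eigenspace has dimension 4 - 1 = 3: the geometric multiplicity is 3.

Since 3 < 4, A is not diagonalizable.

algebraic multiplicity 4, geometric multiplicity 3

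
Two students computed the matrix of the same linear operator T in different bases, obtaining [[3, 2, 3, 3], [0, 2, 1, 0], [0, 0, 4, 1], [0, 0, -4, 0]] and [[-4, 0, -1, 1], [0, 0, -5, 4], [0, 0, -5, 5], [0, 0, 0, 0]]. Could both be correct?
No.

trace(A) = 9 but trace(B) = -9. The trace is a similarity invariant, so A and B are not similar.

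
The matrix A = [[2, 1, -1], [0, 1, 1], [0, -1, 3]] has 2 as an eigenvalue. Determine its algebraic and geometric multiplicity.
algebraic multiplicity 3, geometric multiplicity 2

The characteristic polynomial is (x - 2)^3, so the factor x - 2 appears with exponent 3: the algebraic multiplicity is 3.

rank(A - 2I) = 1, so the eigenspace has dimension 3 - 1 = 2: the geometric multiplicity is 2.

Since 2 < 3, A is not diagonalizable.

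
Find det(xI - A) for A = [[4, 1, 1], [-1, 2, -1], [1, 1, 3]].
χ_A(x) = (x - 3)^3

xI - A = [[x - 4, -1, -1], [1, x - 2, 1], [-1, -1, x - 3]].

Expanding det(xI - A) along the first row:
det(xI - A) = + (x - 4)·det([[x - 2, 1], [-1, x - 3]]) - (-1)·det([[1, 1], [-1, x - 3]]) + (-1)·det([[1, x - 2], [-1, -1]]).

Evaluating gives χ_A(x) = x^3 - 9x^2 + 27x - 27 = (x - 3)^3.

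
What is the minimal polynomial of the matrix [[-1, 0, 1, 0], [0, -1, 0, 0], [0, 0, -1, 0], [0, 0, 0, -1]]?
The characteristic polynomial factors as (x + 1)^4. The minimal polynomial is ∏(x - λ)^{k_λ} where k_λ is the size of the largest Jordan block at λ.

For λ = -1: rank(A + I) = 1, and the largest Jordan block has size 2 (the smallest k with rank((A + I)^k) = rank((A + I)^(k+1))).

So m_A(x) = (x + 1)^2.

m_A(x) = (x + 1)^2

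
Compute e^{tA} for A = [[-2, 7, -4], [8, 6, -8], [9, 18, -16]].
e^{tA} = [[(12*t^2 + 2*t + 1)*e^{-4*t}, t*(6*t + 7)*e^{-4*t}, -4*t*(2*t + 1)*e^{-4*t}], [4*t*(3*t + 2)*e^{-4*t}, (6*t^2 + 10*t + 1)*e^{-4*t}, 8*t*(-t - 1)*e^{-4*t}], [9*t*(3*t + 1)*e^{-4*t}, 9*t*(3*t + 4)*e^{-4*t}/2, (-18*t^2 - 12*t + 1)*e^{-4*t}]]

A has Jordan form J = [[-4, 1, 0], [0, -4, 1], [0, 0, -4]] with A = PJP^{-1}, so e^{tA} = P e^{tJ} P^{-1}.

For a Jordan block J_k(λ), e^{tJ_k(λ)} = e^{λt} · (I + tN + t^2 N^2/2! + ... + t^{k-1} N^{k-1}/(k-1)!) where N is the nilpotent superdiagonal part.

Assembling the blocks and conjugating back gives the entries of e^{tA} as shown above.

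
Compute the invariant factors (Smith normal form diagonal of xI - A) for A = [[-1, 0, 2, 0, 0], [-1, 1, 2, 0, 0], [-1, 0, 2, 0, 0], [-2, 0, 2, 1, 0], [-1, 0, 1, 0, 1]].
The Jordan structure of A has elementary divisors x, (x - 1)^2, (x - 1), (x - 1). Arranging the block sizes at each eigenvalue in decreasing order and taking row products gives the invariant factors.

Invariant factors (smallest first, each dividing the next): x - 1, x - 1, x(x - 1)^2.

Check: the last factor x(x - 1)^2 is the minimal polynomial, and the product x(x - 1)^4 is the characteristic polynomial.

x - 1, x - 1, x(x - 1)^2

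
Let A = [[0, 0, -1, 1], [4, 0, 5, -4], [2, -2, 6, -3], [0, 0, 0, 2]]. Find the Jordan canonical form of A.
J = [[2, 1, 0, 0], [0, 2, 1, 0], [0, 0, 2, 0], [0, 0, 0, 2]]

The characteristic polynomial is det(xI - A) = (x - 2)^4, so the eigenvalues are 2 (algebraic multiplicity 4).

For λ = 2: rank(A - 2I) = 2, rank((A - 2I)^2) = 1, rank((A - 2I)^3) = 0. The eigenspace has dimension 4 - 2 = 2, so there are 2 Jordan blocks; the rank sequence gives block sizes [3, 1].

Assembling the blocks gives the Jordan form J above.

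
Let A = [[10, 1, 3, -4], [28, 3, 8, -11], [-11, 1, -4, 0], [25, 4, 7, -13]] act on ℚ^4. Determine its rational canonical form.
The invariant factors of A (the non-unit diagonal entries of the Smith normal form of xI - A over ℚ[x]) are (x^2 + 2x - 1)^2, each dividing the next. The characteristic polynomial is their product, (x^2 + 2x - 1)^2.

The rational canonical form is the block-diagonal matrix of companion matrices C(f_i):
R = [[0, 0, 0, -1], [1, 0, 0, 4], [0, 1, 0, -2], [0, 0, 1, -4]].

Note the characteristic polynomial does not split into linear factors over ℚ, so A has no Jordan form over ℚ; the rational canonical form exists over any field.

R = [[0, 0, 0, -1], [1, 0, 0, 4], [0, 1, 0, -2], [0, 0, 1, -4]]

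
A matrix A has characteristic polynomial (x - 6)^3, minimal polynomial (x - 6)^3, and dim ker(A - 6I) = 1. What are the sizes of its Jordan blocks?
Jordan blocks: (6, 3)

λ = 6: algebraic multiplicity 3 (exponent in χ_A), largest block size 3 (exponent in m_A), 1 block (geometric multiplicity). This forces block sizes [3].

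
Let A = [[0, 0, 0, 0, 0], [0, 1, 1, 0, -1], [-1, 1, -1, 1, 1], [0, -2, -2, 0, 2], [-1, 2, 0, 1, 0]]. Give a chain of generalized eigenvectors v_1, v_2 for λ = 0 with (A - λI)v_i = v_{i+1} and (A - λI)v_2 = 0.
We seek v_1 ∈ ker(A^2) \ ker(A), then set v_{i+1} = A v_i.

One such chain is v_1 = [[0, 1, 0, -1, 0]]^T, v_2 = [[0, 1, 0, -2, 1]]^T. Check: A v_2 = [[0, 0, 0, 0, 0]]^T = 0.

v_1 = [[0, 1, 0, -1, 0]]^T, v_2 = [[0, 1, 0, -2, 1]]^T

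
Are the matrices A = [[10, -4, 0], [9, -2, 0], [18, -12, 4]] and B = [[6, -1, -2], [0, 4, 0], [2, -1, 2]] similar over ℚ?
Yes.

Two matrices over a field are similar if and only if they have the same invariant factors.

Both A and B have characteristic polynomial (x - 4)^3 and minimal polynomial (x - 4)^2. Computing further, both have invariant factors x - 4, (x - 4)^2. Hence A and B are similar.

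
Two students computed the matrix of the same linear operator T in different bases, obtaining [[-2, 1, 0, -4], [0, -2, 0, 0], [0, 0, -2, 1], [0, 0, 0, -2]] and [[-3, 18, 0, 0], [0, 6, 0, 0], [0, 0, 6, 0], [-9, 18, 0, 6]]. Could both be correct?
No.

trace(A) = -8 but trace(B) = 15. The trace is a similarity invariant, so A and B are not similar.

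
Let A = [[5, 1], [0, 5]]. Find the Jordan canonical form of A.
The characteristic polynomial is det(xI - A) = (x - 5)^2, so the eigenvalues are 5 (algebraic multiplicity 2).

For λ = 5: rank(A - 5I) = 1, rank((A - 5I)^2) = 0. The eigenspace has dimension 2 - 1 = 1, so there is 1 Jordan block; the rank sequence gives block sizes [2].

Assembling the blocks gives the Jordan form J above.

J = [[5, 1], [0, 5]]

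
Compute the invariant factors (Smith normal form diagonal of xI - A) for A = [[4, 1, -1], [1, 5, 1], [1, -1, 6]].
(x - 5)^3

The Jordan structure of A has elementary divisors (x - 5)^3. Arranging the block sizes at each eigenvalue in decreasing order and taking row products gives the invariant factors.

Invariant factors (smallest first, each dividing the next): (x - 5)^3.

Check: the last factor (x - 5)^3 is the minimal polynomial, and the product (x - 5)^3 is the characteristic polynomial.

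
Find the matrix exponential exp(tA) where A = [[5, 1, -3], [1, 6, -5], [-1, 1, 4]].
e^{tA} = [[(2*t^2 + 1)*e^{5*t}, t*(1 - t)*e^{5*t}, t*(-t - 3)*e^{5*t}], [t*(3*t + 1)*e^{5*t}, (-3*t^2/2 + t + 1)*e^{5*t}, t*(-3*t - 10)*e^{5*t}/2], [t*(t - 1)*e^{5*t}, t*(2 - t)*e^{5*t}/2, (-t^2/2 - t + 1)*e^{5*t}]]

A has Jordan form J = [[5, 1, 0], [0, 5, 1], [0, 0, 5]] with A = PJP^{-1}, so e^{tA} = P e^{tJ} P^{-1}.

For a Jordan block J_k(λ), e^{tJ_k(λ)} = e^{λt} · (I + tN + t^2 N^2/2! + ... + t^{k-1} N^{k-1}/(k-1)!) where N is the nilpotent superdiagonal part.

Assembling the blocks and conjugating back gives the entries of e^{tA} as shown above.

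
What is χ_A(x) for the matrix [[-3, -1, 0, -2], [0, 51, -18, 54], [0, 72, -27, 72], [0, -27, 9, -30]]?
χ_A(x) = x(x + 3)^3

xI - A = [[x + 3, 1, 0, 2], [0, x - 51, 18, -54], [0, -72, x + 27, -72], [0, 27, -9, x + 30]].

Expanding det(xI - A) along the first row:
det(xI - A) = + (x + 3)·det([[x - 51, 18, -54], [-72, x + 27, -72], [27, -9, x + 30]]) - (1)·det([[0, 18, -54], [0, x + 27, -72], [0, -9, x + 30]]) + (0)·det([[0, x - 51, -54], [0, -72, -72], [0, 27, x + 30]]) - (2)·det([[0, x - 51, 18], [0, -72, x + 27], [0, 27, -9]]).

Evaluating gives χ_A(x) = x^4 + 9x^3 + 27x^2 + 27x = x(x + 3)^3.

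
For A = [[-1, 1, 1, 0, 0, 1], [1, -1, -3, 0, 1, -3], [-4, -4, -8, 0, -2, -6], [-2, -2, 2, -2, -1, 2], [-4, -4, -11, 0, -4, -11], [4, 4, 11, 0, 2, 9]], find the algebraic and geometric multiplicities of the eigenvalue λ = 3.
The characteristic polynomial is (x - 3)(x + 2)^5, so the factor x - 3 appears with exponent 1: the algebraic multiplicity is 1.

rank(A - 3I) = 5, so the eigenspace has dimension 6 - 5 = 1: the geometric multiplicity is 1.

algebraic multiplicity 1, geometric multiplicity 1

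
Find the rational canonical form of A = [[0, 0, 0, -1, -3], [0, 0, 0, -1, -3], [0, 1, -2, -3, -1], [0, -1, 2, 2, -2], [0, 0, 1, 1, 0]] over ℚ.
The invariant factors of A (the non-unit diagonal entries of the Smith normal form of xI - A over ℚ[x]) are x, x(x^3 + 4x - 2), each dividing the next. The characteristic polynomial is their product, x^2(x^3 + 4x - 2).

The rational canonical form is the block-diagonal matrix of companion matrices C(f_i):
R = [[0, 0, 0, 0, 0], [0, 0, 0, 0, 0], [0, 1, 0, 0, 2], [0, 0, 1, 0, -4], [0, 0, 0, 1, 0]].

Note the characteristic polynomial does not split into linear factors over ℚ, so A has no Jordan form over ℚ; the rational canonical form exists over any field.

R = [[0, 0, 0, 0, 0], [0, 0, 0, 0, 0], [0, 1, 0, 0, 2], [0, 0, 1, 0, -4], [0, 0, 0, 1, 0]]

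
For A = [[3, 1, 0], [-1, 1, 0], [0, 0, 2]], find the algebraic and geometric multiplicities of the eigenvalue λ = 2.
The characteristic polynomial is (x - 2)^3, so the factor x - 2 appears with exponent 3: the algebraic multiplicity is 3.

rank(A - 2I) = 1, so the eigenspace has dimension 3 - 1 = 2: the geometric multiplicity is 2.

Since 2 < 3, A is not diagonalizable.

algebraic multiplicity 3, geometric multiplicity 2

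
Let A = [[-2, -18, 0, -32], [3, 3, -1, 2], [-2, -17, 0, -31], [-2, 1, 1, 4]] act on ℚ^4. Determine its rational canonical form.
R = [[0, 0, 0, -10], [1, 0, 0, 2], [0, 1, 0, 0], [0, 0, 1, 5]]

The invariant factors of A (the non-unit diagonal entries of the Smith normal form of xI - A over ℚ[x]) are (x - 5)(x^3 - 2), each dividing the next. The characteristic polynomial is their product, (x - 5)(x^3 - 2).

The rational canonical form is the block-diagonal matrix of companion matrices C(f_i):
R = [[0, 0, 0, -10], [1, 0, 0, 2], [0, 1, 0, 0], [0, 0, 1, 5]].

Note the characteristic polynomial does not split into linear factors over ℚ, so A has no Jordan form over ℚ; the rational canonical form exists over any field.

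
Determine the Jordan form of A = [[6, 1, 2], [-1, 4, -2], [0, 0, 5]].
J = [[5, 1, 0], [0, 5, 0], [0, 0, 5]]

The characteristic polynomial is det(xI - A) = (x - 5)^3, so the eigenvalues are 5 (algebraic multiplicity 3).

For λ = 5: rank(A - 5I) = 1, rank((A - 5I)^2) = 0. The eigenspace has dimension 3 - 1 = 2, so there are 2 Jordan blocks; the rank sequence gives block sizes [2, 1].

Assembling the blocks gives the Jordan form J above.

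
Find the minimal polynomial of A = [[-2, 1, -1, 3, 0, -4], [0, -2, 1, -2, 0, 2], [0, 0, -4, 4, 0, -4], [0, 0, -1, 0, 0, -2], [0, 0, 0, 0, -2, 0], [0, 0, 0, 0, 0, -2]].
m_A(x) = (x + 2)^2

The characteristic polynomial factors as (x + 2)^6. The minimal polynomial is ∏(x - λ)^{k_λ} where k_λ is the size of the largest Jordan block at λ.

For λ = -2: rank(A + 2I) = 2, and the largest Jordan block has size 2 (the smallest k with rank((A + 2I)^k) = rank((A + 2I)^(k+1))).

So m_A(x) = (x + 2)^2.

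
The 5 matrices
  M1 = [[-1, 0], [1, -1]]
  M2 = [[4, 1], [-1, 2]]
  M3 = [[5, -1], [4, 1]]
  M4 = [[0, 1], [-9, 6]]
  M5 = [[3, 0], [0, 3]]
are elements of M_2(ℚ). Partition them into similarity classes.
3 classes: {M1}, {M2, M3, M4}, {M5}

Characteristic polynomials: χ_{M1} = (x + 1)^2, χ_{M2} = (x - 3)^2, χ_{M3} = (x - 3)^2, χ_{M4} = (x - 3)^2, χ_{M5} = (x - 3)^2.

{M1}: invariant factors (x + 1)^2.

{M2, M3, M4}: invariant factors (x - 3)^2.

{M5}: invariant factors x - 3, x - 3.

Matrices are similar if and only if their invariant-factor lists agree; the partition into similarity classes is {M1}, {M2, M3, M4}, {M5}.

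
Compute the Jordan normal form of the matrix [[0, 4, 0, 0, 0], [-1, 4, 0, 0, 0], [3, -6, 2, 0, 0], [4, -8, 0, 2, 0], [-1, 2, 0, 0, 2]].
The characteristic polynomial is det(xI - A) = (x - 2)^5, so the eigenvalues are 2 (algebraic multiplicity 5).

For λ = 2: rank(A - 2I) = 1, rank((A - 2I)^2) = 0. The eigenspace has dimension 5 - 1 = 4, so there are 4 Jordan blocks; the rank sequence gives block sizes [2, 1, 1, 1].

Assembling the blocks gives the Jordan form J above.

J = [[2, 1, 0, 0, 0], [0, 2, 0, 0, 0], [0, 0, 2, 0, 0], [0, 0, 0, 2, 0], [0, 0, 0, 0, 2]]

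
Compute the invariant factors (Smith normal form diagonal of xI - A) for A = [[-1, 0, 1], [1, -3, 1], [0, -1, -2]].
The Jordan structure of A has elementary divisors (x + 2)^3. Arranging the block sizes at each eigenvalue in decreasing order and taking row products gives the invariant factors.

Invariant factors (smallest first, each dividing the next): (x + 2)^3.

Check: the last factor (x + 2)^3 is the minimal polynomial, and the product (x + 2)^3 is the characteristic polynomial.

(x + 2)^3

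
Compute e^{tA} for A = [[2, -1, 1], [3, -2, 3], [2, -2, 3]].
e^{tA} = [[(t + 1)*e^{t}, -t*e^{t}, t*e^{t}], [3*t*e^{t}, (1 - 3*t)*e^{t}, 3*t*e^{t}], [2*t*e^{t}, -2*t*e^{t}, (2*t + 1)*e^{t}]]

A has Jordan form J = [[1, 1, 0], [0, 1, 0], [0, 0, 1]] with A = PJP^{-1}, so e^{tA} = P e^{tJ} P^{-1}.

For a Jordan block J_k(λ), e^{tJ_k(λ)} = e^{λt} · (I + tN + t^2 N^2/2! + ... + t^{k-1} N^{k-1}/(k-1)!) where N is the nilpotent superdiagonal part.

Assembling the blocks and conjugating back gives the entries of e^{tA} as shown above.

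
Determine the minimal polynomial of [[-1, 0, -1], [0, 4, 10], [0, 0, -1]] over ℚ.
The characteristic polynomial factors as (x - 4)(x + 1)^2. The minimal polynomial is ∏(x - λ)^{k_λ} where k_λ is the size of the largest Jordan block at λ.

For λ = -1: rank(A + I) = 2, and the largest Jordan block has size 2 (the smallest k with rank((A + I)^k) = rank((A + I)^(k+1))).
For λ = 4: rank(A - 4I) = 2, and the largest Jordan block has size 1 (the smallest k with rank((A - 4I)^k) = rank((A - 4I)^(k+1))).

So m_A(x) = (x - 4)(x + 1)^2.

m_A(x) = (x - 4)(x + 1)^2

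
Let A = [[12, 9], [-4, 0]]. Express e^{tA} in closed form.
A has Jordan form J = [[6, 1], [0, 6]] with A = PJP^{-1}, so e^{tA} = P e^{tJ} P^{-1}.

For a Jordan block J_k(λ), e^{tJ_k(λ)} = e^{λt} · (I + tN + t^2 N^2/2! + ... + t^{k-1} N^{k-1}/(k-1)!) where N is the nilpotent superdiagonal part.

Assembling the blocks and conjugating back gives the entries of e^{tA} as shown above.

e^{tA} = [[(6*t + 1)*e^{6*t}, 9*t*e^{6*t}], [-4*t*e^{6*t}, (1 - 6*t)*e^{6*t}]]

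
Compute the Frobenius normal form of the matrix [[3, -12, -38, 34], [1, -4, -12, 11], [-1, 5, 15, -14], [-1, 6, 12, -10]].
R = [[0, 0, 0, 8], [1, 0, 0, 10], [0, 1, 0, -3], [0, 0, 1, 4]]

The invariant factors of A (the non-unit diagonal entries of the Smith normal form of xI - A over ℚ[x]) are (x - 4)(x^3 + 3x + 2), each dividing the next. The characteristic polynomial is their product, (x - 4)(x^3 + 3x + 2).

The rational canonical form is the block-diagonal matrix of companion matrices C(f_i):
R = [[0, 0, 0, 8], [1, 0, 0, 10], [0, 1, 0, -3], [0, 0, 1, 4]].

Note the characteristic polynomial does not split into linear factors over ℚ, so A has no Jordan form over ℚ; the rational canonical form exists over any field.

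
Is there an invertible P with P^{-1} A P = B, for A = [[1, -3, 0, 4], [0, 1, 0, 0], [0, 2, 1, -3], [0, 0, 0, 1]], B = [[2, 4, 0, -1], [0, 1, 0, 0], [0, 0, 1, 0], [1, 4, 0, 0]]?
Both have characteristic polynomial (x - 1)^4 and minimal polynomial (x - 1)^2. But rank(A - I) = 2 for A while rank(B - I) = 1 for B, so the number of Jordan blocks at λ = 1 differs. A and B are not similar.

No.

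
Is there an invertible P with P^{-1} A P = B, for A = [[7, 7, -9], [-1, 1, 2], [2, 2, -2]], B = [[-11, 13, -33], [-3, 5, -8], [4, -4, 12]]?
Yes.

Two matrices over a field are similar if and only if they have the same invariant factors.

Both A and B have characteristic polynomial (x - 2)^3 and minimal polynomial (x - 2)^3. Computing further, both have invariant factors (x - 2)^3. Hence A and B are similar.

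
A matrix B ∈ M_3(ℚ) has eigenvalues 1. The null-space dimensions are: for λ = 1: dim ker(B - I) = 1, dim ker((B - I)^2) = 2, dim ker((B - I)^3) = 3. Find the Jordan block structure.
λ = 1: successive nullity increments [1, 1, 1] count blocks of size ≥ k; block sizes are [3].

Jordan blocks: (1, 3)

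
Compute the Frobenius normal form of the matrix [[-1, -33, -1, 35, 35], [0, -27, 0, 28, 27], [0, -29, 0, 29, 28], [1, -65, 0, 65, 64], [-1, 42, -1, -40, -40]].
The invariant factors of A (the non-unit diagonal entries of the Smith normal form of xI - A over ℚ[x]) are (x - 3)(x^2 + 3x + 5)^2, each dividing the next. The characteristic polynomial is their product, (x - 3)(x^2 + 3x + 5)^2.

The rational canonical form is the block-diagonal matrix of companion matrices C(f_i):
R = [[0, 0, 0, 0, 75], [1, 0, 0, 0, 65], [0, 1, 0, 0, 27], [0, 0, 1, 0, -1], [0, 0, 0, 1, -3]].

Note the characteristic polynomial does not split into linear factors over ℚ, so A has no Jordan form over ℚ; the rational canonical form exists over any field.

R = [[0, 0, 0, 0, 75], [1, 0, 0, 0, 65], [0, 1, 0, 0, 27], [0, 0, 1, 0, -1], [0, 0, 0, 1, -3]]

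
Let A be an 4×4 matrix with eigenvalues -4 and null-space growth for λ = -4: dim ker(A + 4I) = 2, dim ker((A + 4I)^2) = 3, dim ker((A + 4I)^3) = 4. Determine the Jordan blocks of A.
λ = -4: successive nullity increments [2, 1, 1] count blocks of size ≥ k; block sizes are [3, 1].

Jordan blocks: (-4, 3), (-4, 1)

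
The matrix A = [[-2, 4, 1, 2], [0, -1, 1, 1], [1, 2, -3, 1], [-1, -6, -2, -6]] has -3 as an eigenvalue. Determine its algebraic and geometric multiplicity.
algebraic multiplicity 4, geometric multiplicity 2

The characteristic polynomial is (x + 3)^4, so the factor x + 3 appears with exponent 4: the algebraic multiplicity is 4.

rank(A + 3I) = 2, so the eigenspace has dimension 4 - 2 = 2: the geometric multiplicity is 2.

Since 2 < 4, A is not diagonalizable.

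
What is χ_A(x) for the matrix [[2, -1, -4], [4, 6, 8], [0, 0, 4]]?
xI - A = [[x - 2, 1, 4], [-4, x - 6, -8], [0, 0, x - 4]].

Expanding det(xI - A) along the first row:
det(xI - A) = + (x - 2)·det([[x - 6, -8], [0, x - 4]]) - (1)·det([[-4, -8], [0, x - 4]]) + (4)·det([[-4, x - 6], [0, 0]]).

Evaluating gives χ_A(x) = x^3 - 12x^2 + 48x - 64 = (x - 4)^3.

χ_A(x) = (x - 4)^3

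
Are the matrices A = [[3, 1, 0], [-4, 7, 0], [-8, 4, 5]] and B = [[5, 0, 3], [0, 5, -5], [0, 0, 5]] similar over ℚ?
Two matrices over a field are similar if and only if they have the same invariant factors.

Both A and B have characteristic polynomial (x - 5)^3 and minimal polynomial (x - 5)^2. Computing further, both have invariant factors x - 5, (x - 5)^2. Hence A and B are similar.

Yes.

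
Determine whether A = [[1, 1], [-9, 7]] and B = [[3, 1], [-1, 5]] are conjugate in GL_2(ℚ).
Yes.

Two matrices over a field are similar if and only if they have the same invariant factors.

Both A and B have characteristic polynomial (x - 4)^2 and minimal polynomial (x - 4)^2. Computing further, both have invariant factors (x - 4)^2. Hence A and B are similar.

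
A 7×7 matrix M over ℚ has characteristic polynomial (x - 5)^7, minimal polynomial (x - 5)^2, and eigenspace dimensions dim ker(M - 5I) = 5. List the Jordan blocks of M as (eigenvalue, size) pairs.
λ = 5: algebraic multiplicity 7 (exponent in χ_M), largest block size 2 (exponent in m_M), 5 blocks (geometric multiplicity). These force block sizes [2, 2, 1, 1, 1].

Jordan blocks: (5, 2), (5, 2), (5, 1), (5, 1), (5, 1)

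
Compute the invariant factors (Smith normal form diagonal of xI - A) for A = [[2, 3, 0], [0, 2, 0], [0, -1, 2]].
x - 2, (x - 2)^2

The Jordan structure of A has elementary divisors (x - 2)^2, (x - 2). Arranging the block sizes at each eigenvalue in decreasing order and taking row products gives the invariant factors.

Invariant factors (smallest first, each dividing the next): x - 2, (x - 2)^2.

Check: the last factor (x - 2)^2 is the minimal polynomial, and the product (x - 2)^3 is the characteristic polynomial.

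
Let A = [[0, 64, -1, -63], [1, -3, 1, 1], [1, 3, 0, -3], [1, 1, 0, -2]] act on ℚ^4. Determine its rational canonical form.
The invariant factors of A (the non-unit diagonal entries of the Smith normal form of xI - A over ℚ[x]) are (x - 2)(x + 5)(x^2 + 2x + 6), each dividing the next. The characteristic polynomial is their product, (x - 2)(x + 5)(x^2 + 2x + 6).

The rational canonical form is the block-diagonal matrix of companion matrices C(f_i):
R = [[0, 0, 0, 60], [1, 0, 0, 2], [0, 1, 0, -2], [0, 0, 1, -5]].

Note the characteristic polynomial does not split into linear factors over ℚ, so A has no Jordan form over ℚ; the rational canonical form exists over any field.

R = [[0, 0, 0, 60], [1, 0, 0, 2], [0, 1, 0, -2], [0, 0, 1, -5]]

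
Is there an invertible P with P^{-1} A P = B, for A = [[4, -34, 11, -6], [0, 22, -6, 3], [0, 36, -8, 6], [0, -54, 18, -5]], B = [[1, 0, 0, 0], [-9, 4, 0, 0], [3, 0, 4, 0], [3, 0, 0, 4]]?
No.

Both have characteristic polynomial (x - 4)^3(x - 1), but the minimal polynomial of A is (x - 4)^2(x - 1) while the minimal polynomial of B is (x - 4)(x - 1). The minimal polynomial is a similarity invariant, so A and B are not similar.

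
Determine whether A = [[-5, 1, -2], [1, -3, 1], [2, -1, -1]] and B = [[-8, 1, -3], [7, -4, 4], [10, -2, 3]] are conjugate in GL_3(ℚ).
Two matrices over a field are similar if and only if they have the same invariant factors.

Both A and B have characteristic polynomial (x + 3)^3 and minimal polynomial (x + 3)^3. Computing further, both have invariant factors (x + 3)^3. Hence A and B are similar.

Yes.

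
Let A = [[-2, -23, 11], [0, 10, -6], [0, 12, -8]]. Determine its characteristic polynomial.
xI - A = [[x + 2, 23, -11], [0, x - 10, 6], [0, -12, x + 8]].

Expanding det(xI - A) along the first row:
det(xI - A) = + (x + 2)·det([[x - 10, 6], [-12, x + 8]]) - (23)·det([[0, 6], [0, x + 8]]) + (-11)·det([[0, x - 10], [0, -12]]).

Evaluating gives χ_A(x) = x^3 - 12x - 16 = (x - 4)(x + 2)^2.

χ_A(x) = (x - 4)(x + 2)^2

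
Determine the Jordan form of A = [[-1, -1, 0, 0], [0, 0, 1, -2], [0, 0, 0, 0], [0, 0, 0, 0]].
The characteristic polynomial is det(xI - A) = x^3(x + 1), so the eigenvalues are -1 (algebraic multiplicity 1), 0 (algebraic multiplicity 3).

For λ = -1: algebraic multiplicity 1 gives one 1×1 block.

For λ = 0: rank(A) = 2, rank(A^2) = 1. The eigenspace has dimension 4 - 2 = 2, so there are 2 Jordan blocks; the rank sequence gives block sizes [2, 1].

Assembling the blocks gives the Jordan form J above.

J = [[-1, 0, 0, 0], [0, 0, 1, 0], [0, 0, 0, 0], [0, 0, 0, 0]]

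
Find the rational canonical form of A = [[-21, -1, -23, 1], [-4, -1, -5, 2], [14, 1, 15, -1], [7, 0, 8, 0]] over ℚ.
The invariant factors of A (the non-unit diagonal entries of the Smith normal form of xI - A over ℚ[x]) are x(x + 1)(x + 3)^2, each dividing the next. The characteristic polynomial is their product, x(x + 1)(x + 3)^2.

The rational canonical form is the block-diagonal matrix of companion matrices C(f_i):
R = [[0, 0, 0, 0], [1, 0, 0, -9], [0, 1, 0, -15], [0, 0, 1, -7]].

R = [[0, 0, 0, 0], [1, 0, 0, -9], [0, 1, 0, -15], [0, 0, 1, -7]]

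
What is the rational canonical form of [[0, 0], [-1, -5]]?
The invariant factors of A (the non-unit diagonal entries of the Smith normal form of xI - A over ℚ[x]) are x(x + 5), each dividing the next. The characteristic polynomial is their product, x(x + 5).

The rational canonical form is the block-diagonal matrix of companion matrices C(f_i):
R = [[0, 0], [1, -5]].

R = [[0, 0], [1, -5]]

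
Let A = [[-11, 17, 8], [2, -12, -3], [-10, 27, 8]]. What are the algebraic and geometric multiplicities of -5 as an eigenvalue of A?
algebraic multiplicity 3, geometric multiplicity 1

The characteristic polynomial is (x + 5)^3, so the factor x + 5 appears with exponent 3: the algebraic multiplicity is 3.

rank(A + 5I) = 2, so the eigenspace has dimension 3 - 2 = 1: the geometric multiplicity is 1.

Since 1 < 3, A is not diagonalizable.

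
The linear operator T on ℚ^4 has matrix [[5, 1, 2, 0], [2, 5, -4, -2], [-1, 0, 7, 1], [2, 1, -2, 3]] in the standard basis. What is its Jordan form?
J = [[5, 1, 0, 0], [0, 5, 0, 0], [0, 0, 5, 1], [0, 0, 0, 5]]

The characteristic polynomial is det(xI - A) = (x - 5)^4, so the eigenvalues are 5 (algebraic multiplicity 4).

For λ = 5: rank(A - 5I) = 2, rank((A - 5I)^2) = 0. The eigenspace has dimension 4 - 2 = 2, so there are 2 Jordan blocks; the rank sequence gives block sizes [2, 2].

Assembling the blocks gives the Jordan form J above.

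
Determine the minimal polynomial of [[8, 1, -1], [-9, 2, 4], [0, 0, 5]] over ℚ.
The characteristic polynomial factors as (x - 5)^3. The minimal polynomial is ∏(x - λ)^{k_λ} where k_λ is the size of the largest Jordan block at λ.

For λ = 5: rank(A - 5I) = 2, and the largest Jordan block has size 3 (the smallest k with rank((A - 5I)^k) = rank((A - 5I)^(k+1))).

So m_A(x) = (x - 5)^3.

m_A(x) = (x - 5)^3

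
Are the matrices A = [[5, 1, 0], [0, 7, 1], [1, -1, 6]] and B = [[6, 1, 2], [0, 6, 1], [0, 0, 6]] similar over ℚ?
Two matrices over a field are similar if and only if they have the same invariant factors.

Both A and B have characteristic polynomial (x - 6)^3 and minimal polynomial (x - 6)^3. Computing further, both have invariant factors (x - 6)^3. Hence A and B are similar.

Yes.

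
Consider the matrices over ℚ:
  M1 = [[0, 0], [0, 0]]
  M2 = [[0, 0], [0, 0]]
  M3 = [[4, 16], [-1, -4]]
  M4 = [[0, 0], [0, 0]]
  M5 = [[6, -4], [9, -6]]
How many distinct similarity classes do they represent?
2 classes: {M1, M2, M4}, {M3, M5}

Characteristic polynomials: χ_{M1} = x^2, χ_{M2} = x^2, χ_{M3} = x^2, χ_{M4} = x^2, χ_{M5} = x^2.

{M1, M2, M4}: invariant factors x, x.

{M3, M5}: invariant factors x^2.

Matrices are similar if and only if their invariant-factor lists agree; the partition into similarity classes is {M1, M2, M4}, {M3, M5}.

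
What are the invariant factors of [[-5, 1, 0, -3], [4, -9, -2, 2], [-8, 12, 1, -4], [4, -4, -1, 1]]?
x + 3, (x + 3)^3

The Jordan structure of A has elementary divisors (x + 3)^3, (x + 3). Arranging the block sizes at each eigenvalue in decreasing order and taking row products gives the invariant factors.

Invariant factors (smallest first, each dividing the next): x + 3, (x + 3)^3.

Check: the last factor (x + 3)^3 is the minimal polynomial, and the product (x + 3)^4 is the characteristic polynomial.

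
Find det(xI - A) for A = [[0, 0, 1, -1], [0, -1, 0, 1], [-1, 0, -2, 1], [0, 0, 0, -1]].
χ_A(x) = (x + 1)^4

xI - A = [[x, 0, -1, 1], [0, x + 1, 0, -1], [1, 0, x + 2, -1], [0, 0, 0, x + 1]].

Expanding det(xI - A) along the first row:
det(xI - A) = + (x)·det([[x + 1, 0, -1], [0, x + 2, -1], [0, 0, x + 1]]) - (0)·det([[0, 0, -1], [1, x + 2, -1], [0, 0, x + 1]]) + (-1)·det([[0, x + 1, -1], [1, 0, -1], [0, 0, x + 1]]) - (1)·det([[0, x + 1, 0], [1, 0, x + 2], [0, 0, 0]]).

Evaluating gives χ_A(x) = x^4 + 4x^3 + 6x^2 + 4x + 1 = (x + 1)^4.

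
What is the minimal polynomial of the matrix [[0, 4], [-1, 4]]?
The characteristic polynomial factors as (x - 2)^2. The minimal polynomial is ∏(x - λ)^{k_λ} where k_λ is the size of the largest Jordan block at λ.

For λ = 2: rank(A - 2I) = 1, and the largest Jordan block has size 2 (the smallest k with rank((A - 2I)^k) = rank((A - 2I)^(k+1))).

So m_A(x) = (x - 2)^2.

m_A(x) = (x - 2)^2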